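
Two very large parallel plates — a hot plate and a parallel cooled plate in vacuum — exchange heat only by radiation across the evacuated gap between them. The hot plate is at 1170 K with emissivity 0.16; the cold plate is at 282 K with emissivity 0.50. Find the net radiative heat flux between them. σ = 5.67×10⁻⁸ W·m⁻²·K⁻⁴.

For two infinite grey parallel plates, q = σ(T₁⁴ − T₂⁴)/(1/ε₁ + 1/ε₂ − 1).
T₁⁴ − T₂⁴ = 1.874×10¹² − 6.324×10⁹ = 1.868×10¹² K⁴.
1/ε₁ + 1/ε₂ − 1 = 6.250 + 2.000 − 1 = 7.250.
q = 5.67×10⁻⁸ × 1.868×10¹² / 7.250.

q ≈ 14600 W/m²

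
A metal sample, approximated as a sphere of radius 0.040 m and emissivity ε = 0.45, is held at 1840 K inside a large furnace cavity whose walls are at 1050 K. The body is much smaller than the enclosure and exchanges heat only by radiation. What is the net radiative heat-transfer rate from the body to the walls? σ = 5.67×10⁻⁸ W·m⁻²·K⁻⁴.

For a small grey body in a large enclosure: P_net = εσA(T_body⁴ − T_wall⁴).
A = 4πr² = 0.02011 m²; T_body⁴ − T_wall⁴ = 1.146×10¹³ − 1.216×10¹² = 1.025×10¹³ K⁴.
|P_net| = 0.45·5.67×10⁻⁸·0.02011·1.025×10¹³.

P_net ≈ 5260 W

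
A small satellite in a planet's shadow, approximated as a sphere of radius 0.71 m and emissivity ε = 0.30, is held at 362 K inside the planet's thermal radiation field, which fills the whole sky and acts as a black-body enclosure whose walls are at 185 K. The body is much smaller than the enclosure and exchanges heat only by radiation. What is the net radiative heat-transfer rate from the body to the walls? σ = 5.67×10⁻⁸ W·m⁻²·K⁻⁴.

For a small grey body in a large enclosure: P_net = εσA(T_body⁴ − T_wall⁴).
A = 4πr² = 6.335 m²; T_body⁴ − T_wall⁴ = 1.717×10¹⁰ − 1.171×10⁹ = 1.600×10¹⁰ K⁴.
|P_net| = 0.30·5.67×10⁻⁸·6.335·1.600×10¹⁰.

P_net ≈ 1720 W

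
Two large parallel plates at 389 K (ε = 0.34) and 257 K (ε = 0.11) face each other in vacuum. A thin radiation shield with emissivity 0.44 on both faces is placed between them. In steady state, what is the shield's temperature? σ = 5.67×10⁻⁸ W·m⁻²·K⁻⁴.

In steady state the net flux on the hot side equals that on the cold side.
σ(T₁⁴−T_s⁴)/D₁ = σ(T_s⁴−T₂⁴)/D₂, with D₁ = 1/ε₁+1/ε_s−1 = 4.214, D₂ = 1/ε_s+1/ε₂−1 = 10.36.
Solve for T_s⁴: T_s⁴ = (D₂·T₁⁴ + D₁·T₂⁴)/(D₁+D₂) = 1.754×10¹⁰ K⁴.

T_s ≈ 364 K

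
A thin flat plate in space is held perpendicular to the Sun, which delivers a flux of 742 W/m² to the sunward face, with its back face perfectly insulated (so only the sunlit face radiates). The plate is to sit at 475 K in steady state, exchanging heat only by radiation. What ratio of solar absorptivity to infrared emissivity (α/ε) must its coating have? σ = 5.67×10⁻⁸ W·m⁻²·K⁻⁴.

Balance: αS·A = εσ·1A·T⁴ ⇒ α/ε = σT⁴/S.
α/ε = 5.67×10⁻⁸·(475)⁴/742 = 5.67×10⁻⁸·5.091×10¹⁰/742.

α/ε ≈ 3.89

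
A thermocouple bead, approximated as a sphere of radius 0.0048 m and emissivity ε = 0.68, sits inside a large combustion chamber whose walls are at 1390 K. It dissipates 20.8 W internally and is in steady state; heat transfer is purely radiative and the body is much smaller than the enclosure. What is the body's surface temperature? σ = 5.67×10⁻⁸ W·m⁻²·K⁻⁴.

For a small grey body in a large enclosure, net radiated power = εσA(T⁴ − T_w⁴).
Steady state: P = εσA(T⁴ − T_w⁴) with A = 4πr² = 2.895×10⁻⁴ m².
T⁴ = P/(εσA) + T_w⁴ = 20.8/(0.68·5.67×10⁻⁸·2.895×10⁻⁴) + (1390)⁴
    = 1.863×10¹² + 3.733×10¹² = 5.596×10¹² K⁴.

T ≈ 1540 K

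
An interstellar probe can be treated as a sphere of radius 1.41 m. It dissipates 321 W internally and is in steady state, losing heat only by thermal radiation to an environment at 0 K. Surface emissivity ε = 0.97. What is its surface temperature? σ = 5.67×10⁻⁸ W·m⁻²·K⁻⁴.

Steady state: internal power = radiated power, P = εσA T⁴.
Radiating area A = 4πr² = 24.98 m².
T⁴ = P/(εσA) = 321/(0.97·5.67×10⁻⁸·24.98) = 2.336×10⁸ K⁴.
T = (2.336×10⁸)^(1/4).

T ≈ 124 K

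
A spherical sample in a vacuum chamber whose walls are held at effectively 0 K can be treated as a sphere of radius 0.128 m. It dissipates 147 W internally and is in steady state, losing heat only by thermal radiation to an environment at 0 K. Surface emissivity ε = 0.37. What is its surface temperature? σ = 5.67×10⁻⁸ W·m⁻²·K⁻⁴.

Steady state: internal power = radiated power, P = εσA T⁴.
Radiating area A = 4πr² = 0.2059 m².
T⁴ = P/(εσA) = 147/(0.37·5.67×10⁻⁸·0.2059) = 3.403×10¹⁰ K⁴.
T = (3.403×10¹⁰)^(1/4).

T ≈ 430 K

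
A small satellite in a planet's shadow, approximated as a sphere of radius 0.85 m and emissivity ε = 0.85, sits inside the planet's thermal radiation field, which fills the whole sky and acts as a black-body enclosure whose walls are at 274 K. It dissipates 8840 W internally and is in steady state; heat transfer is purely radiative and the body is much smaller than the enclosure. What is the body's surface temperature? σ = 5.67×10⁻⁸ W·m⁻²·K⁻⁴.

T ≈ 401 K

For a small grey body in a large enclosure, net radiated power = εσA(T⁴ − T_w⁴).
Steady state: P = εσA(T⁴ − T_w⁴) with A = 4πr² = 9.079 m².
T⁴ = P/(εσA) + T_w⁴ = 8840/(0.85·5.67×10⁻⁸·9.079) + (274)⁴
    = 2.020×10¹⁰ + 5.636×10⁹ = 2.584×10¹⁰ K⁴.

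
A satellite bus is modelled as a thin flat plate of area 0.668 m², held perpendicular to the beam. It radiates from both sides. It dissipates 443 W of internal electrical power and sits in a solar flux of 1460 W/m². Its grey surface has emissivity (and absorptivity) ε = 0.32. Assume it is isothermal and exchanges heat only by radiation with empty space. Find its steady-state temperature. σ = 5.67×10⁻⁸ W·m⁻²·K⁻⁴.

At steady state, absorbed solar power + internal power = radiated power.
Absorbed: α·S·A_cross = 0.32·1460·0.6680 = 312.1 W (cross-section A).
Total input = 312.1 + 443 = 755.1 W.
Radiated: εσ·A_surf·T⁴ with A_surf = 2A = 1.336 m².
T⁴ = 755.1/(0.32·5.67×10⁻⁸·1.336) = 3.115×10¹⁰ K⁴.

T ≈ 420 K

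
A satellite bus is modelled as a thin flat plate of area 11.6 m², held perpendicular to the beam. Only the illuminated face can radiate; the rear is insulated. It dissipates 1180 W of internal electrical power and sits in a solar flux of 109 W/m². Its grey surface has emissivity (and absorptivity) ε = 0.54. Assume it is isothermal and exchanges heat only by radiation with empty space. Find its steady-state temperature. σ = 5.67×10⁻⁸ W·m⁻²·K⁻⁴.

At steady state, absorbed solar power + internal power = radiated power.
Absorbed: α·S·A_cross = 0.54·109·11.60 = 682.8 W (cross-section A).
Total input = 682.8 + 1180 = 1863 W.
Radiated: εσ·A_surf·T⁴ with A_surf = A = 11.60 m².
T⁴ = 1863/(0.54·5.67×10⁻⁸·11.60) = 5.245×10⁹ K⁴.

T ≈ 269 K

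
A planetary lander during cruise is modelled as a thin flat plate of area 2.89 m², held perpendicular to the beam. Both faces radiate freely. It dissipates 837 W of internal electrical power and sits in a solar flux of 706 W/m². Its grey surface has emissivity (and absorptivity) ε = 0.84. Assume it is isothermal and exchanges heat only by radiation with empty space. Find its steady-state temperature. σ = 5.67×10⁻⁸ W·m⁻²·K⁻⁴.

T ≈ 310 K

At steady state, absorbed solar power + internal power = radiated power.
Absorbed: α·S·A_cross = 0.84·706·2.890 = 1714 W (cross-section A).
Total input = 1714 + 837 = 2551 W.
Radiated: εσ·A_surf·T⁴ with A_surf = 2A = 5.780 m².
T⁴ = 2551/(0.84·5.67×10⁻⁸·5.780) = 9.266×10⁹ K⁴.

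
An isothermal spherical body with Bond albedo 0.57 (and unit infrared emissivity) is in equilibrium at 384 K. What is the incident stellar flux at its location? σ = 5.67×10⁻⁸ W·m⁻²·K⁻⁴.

(1−a)S·πr² = σ·4πr²·T⁴ ⇒ S = 4σT⁴/(1−a).
S = 4·5.67×10⁻⁸·2.174×10¹⁰/0.430.

S ≈ 11500 W/m²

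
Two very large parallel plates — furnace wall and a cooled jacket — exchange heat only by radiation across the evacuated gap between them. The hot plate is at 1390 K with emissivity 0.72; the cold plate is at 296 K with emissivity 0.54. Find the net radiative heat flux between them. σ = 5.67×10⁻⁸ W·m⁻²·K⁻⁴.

For two infinite grey parallel plates, q = σ(T₁⁴ − T₂⁴)/(1/ε₁ + 1/ε₂ − 1).
T₁⁴ − T₂⁴ = 3.733×10¹² − 7.677×10⁹ = 3.725×10¹² K⁴.
1/ε₁ + 1/ε₂ − 1 = 1.389 + 1.852 − 1 = 2.241.
q = 5.67×10⁻⁸ × 3.725×10¹² / 2.241.

q ≈ 94300 W/m²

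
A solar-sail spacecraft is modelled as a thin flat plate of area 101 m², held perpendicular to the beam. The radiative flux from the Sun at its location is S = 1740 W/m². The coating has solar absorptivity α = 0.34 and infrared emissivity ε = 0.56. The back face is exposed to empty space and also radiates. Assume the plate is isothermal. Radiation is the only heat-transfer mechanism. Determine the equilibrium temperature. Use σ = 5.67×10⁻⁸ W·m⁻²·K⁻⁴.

T ≈ 311 K

At equilibrium, absorbed power = emitted power.
Absorbing cross-section = A = 101.0 m²; emitting surface = 2A = 202.0 m² (ratio 2).
αS·A_cross = εσ·A_surf·T⁴  ⇒  T⁴ = αS/(ε·2σ).
T⁴ = 0.340·1740/(0.56·2·5.67×10⁻⁸) = 9.316×10⁹ K⁴.
T = (9.316×10⁹)^(1/4).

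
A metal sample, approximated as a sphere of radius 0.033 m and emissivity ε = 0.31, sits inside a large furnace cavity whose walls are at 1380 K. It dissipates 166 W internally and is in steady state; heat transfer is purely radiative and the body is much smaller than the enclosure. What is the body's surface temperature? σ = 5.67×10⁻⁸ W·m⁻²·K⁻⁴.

T ≈ 1440 K

For a small grey body in a large enclosure, net radiated power = εσA(T⁴ − T_w⁴).
Steady state: P = εσA(T⁴ − T_w⁴) with A = 4πr² = 0.01368 m².
T⁴ = P/(εσA) + T_w⁴ = 166/(0.31·5.67×10⁻⁸·0.01368) + (1380)⁴
    = 6.901×10¹¹ + 3.627×10¹² = 4.317×10¹² K⁴.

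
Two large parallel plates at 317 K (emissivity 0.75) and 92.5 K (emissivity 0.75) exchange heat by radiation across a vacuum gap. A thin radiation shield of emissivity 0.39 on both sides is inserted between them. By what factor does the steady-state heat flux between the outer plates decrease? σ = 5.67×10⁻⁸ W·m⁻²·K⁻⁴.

Without shield: q₀ = σΔ(T⁴)/(1/ε₁+1/ε₂−1) with denominator 1.667.
With shield the two gaps are in series; the resistances add: (1/ε₁+1/ε_s−1)+(1/ε_s+1/ε₂−1) = 2.897+2.897 = 5.795.
Heat-flux ratio q₀/q = 5.795/1.667.

factor ≈ 3.48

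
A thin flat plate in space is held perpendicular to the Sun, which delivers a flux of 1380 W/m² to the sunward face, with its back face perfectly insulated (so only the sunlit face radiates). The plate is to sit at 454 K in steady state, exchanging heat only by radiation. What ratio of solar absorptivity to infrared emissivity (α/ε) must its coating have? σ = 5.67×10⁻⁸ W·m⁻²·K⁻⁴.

α/ε ≈ 1.75

Balance: αS·A = εσ·1A·T⁴ ⇒ α/ε = σT⁴/S.
α/ε = 5.67×10⁻⁸·(454)⁴/1380 = 5.67×10⁻⁸·4.248×10¹⁰/1380.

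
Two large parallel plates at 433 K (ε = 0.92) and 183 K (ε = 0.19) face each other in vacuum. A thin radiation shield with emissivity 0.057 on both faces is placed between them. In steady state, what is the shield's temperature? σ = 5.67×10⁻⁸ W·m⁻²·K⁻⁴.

T_s ≈ 376 K

In steady state the net flux on the hot side equals that on the cold side.
σ(T₁⁴−T_s⁴)/D₁ = σ(T_s⁴−T₂⁴)/D₂, with D₁ = 1/ε₁+1/ε_s−1 = 17.63, D₂ = 1/ε_s+1/ε₂−1 = 21.81.
Solve for T_s⁴: T_s⁴ = (D₂·T₁⁴ + D₁·T₂⁴)/(D₁+D₂) = 1.994×10¹⁰ K⁴.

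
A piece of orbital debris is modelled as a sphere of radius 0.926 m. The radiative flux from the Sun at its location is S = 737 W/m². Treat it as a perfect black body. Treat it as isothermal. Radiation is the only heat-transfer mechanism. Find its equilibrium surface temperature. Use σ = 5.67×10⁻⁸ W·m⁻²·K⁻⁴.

T ≈ 239 K

At equilibrium, absorbed power = emitted power.
Absorbing cross-section = πr² = 2.694 m²; emitting surface = 4πr² = 10.78 m² (ratio 4).
S·A_cross = εσ·A_surf·T⁴  ⇒  T⁴ = S/(4σ).
T⁴ = 1.00·737/(4·5.67×10⁻⁸) = 3.250×10⁹ K⁴.
T = (3.250×10⁹)^(1/4).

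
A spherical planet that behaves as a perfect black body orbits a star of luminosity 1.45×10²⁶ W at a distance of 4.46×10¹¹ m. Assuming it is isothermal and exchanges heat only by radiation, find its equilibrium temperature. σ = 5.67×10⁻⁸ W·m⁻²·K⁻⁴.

First find the stellar flux at distance d: S = L/(4πd²) = 1.45×10²⁶/(4π·(4.46×10¹¹)²) = 58.01 W/m².
For an isothermal sphere, absorbed (1−a)S·πr² = emitted σ·4πr²·T⁴, so T⁴ = (1−a)S/(4σ).
T⁴ = 1.00·58.01/(4·5.67×10⁻⁸) = 2.558×10⁸ K⁴.

T ≈ 126 K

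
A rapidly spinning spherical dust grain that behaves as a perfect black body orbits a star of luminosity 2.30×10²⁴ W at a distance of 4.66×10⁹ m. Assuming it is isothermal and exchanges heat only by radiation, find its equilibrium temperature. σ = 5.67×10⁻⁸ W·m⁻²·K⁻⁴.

T ≈ 439 K

First find the stellar flux at distance d: S = L/(4πd²) = 2.30×10²⁴/(4π·(4.66×10⁹)²) = 8428 W/m².
For an isothermal sphere, absorbed (1−a)S·πr² = emitted σ·4πr²·T⁴, so T⁴ = (1−a)S/(4σ).
T⁴ = 1.00·8428/(4·5.67×10⁻⁸) = 3.716×10¹⁰ K⁴.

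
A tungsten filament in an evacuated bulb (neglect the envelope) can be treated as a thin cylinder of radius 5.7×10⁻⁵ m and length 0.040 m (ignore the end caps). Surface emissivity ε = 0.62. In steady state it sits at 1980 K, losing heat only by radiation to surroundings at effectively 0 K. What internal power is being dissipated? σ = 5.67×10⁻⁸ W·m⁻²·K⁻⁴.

P ≈ 7.74 W

Steady state: P = εσA T⁴.
A = 2πrL = 1.433×10⁻⁵ m²; T⁴ = (1980)⁴ = 1.537×10¹³ K⁴.
P = 0.62 × 5.67×10⁻⁸ × 1.433×10⁻⁵ × 1.537×10¹³.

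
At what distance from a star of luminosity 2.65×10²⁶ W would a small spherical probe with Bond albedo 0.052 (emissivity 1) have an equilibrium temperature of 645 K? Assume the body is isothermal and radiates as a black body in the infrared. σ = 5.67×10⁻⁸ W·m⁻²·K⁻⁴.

d ≈ 2.26×10¹⁰ m

For an isothermal black-emitting sphere, (1−a)S·πr² = σ·4πr²·T⁴ ⇒ S = 4σT⁴/(1−a).
S = 4·5.67×10⁻⁸·(645)⁴/0.948 = 41410 W/m².
Flux falls as S = L/(4πd²), so d = √(L/(4πS)) = √(2.65×10²⁶/(4π·41410)).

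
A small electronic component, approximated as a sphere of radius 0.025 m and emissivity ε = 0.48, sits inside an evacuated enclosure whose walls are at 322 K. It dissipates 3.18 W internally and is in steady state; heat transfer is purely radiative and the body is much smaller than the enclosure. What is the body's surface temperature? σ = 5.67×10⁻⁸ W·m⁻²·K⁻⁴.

For a small grey body in a large enclosure, net radiated power = εσA(T⁴ − T_w⁴).
Steady state: P = εσA(T⁴ − T_w⁴) with A = 4πr² = 0.007854 m².
T⁴ = P/(εσA) + T_w⁴ = 3.18/(0.48·5.67×10⁻⁸·0.007854) + (322)⁴
    = 1.488×10¹⁰ + 1.075×10¹⁰ = 2.563×10¹⁰ K⁴.

T ≈ 400 K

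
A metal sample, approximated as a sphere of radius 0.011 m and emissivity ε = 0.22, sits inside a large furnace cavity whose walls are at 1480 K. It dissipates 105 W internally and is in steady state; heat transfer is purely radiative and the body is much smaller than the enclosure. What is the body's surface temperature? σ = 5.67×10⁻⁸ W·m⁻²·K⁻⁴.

For a small grey body in a large enclosure, net radiated power = εσA(T⁴ − T_w⁴).
Steady state: P = εσA(T⁴ − T_w⁴) with A = 4πr² = 0.001521 m².
T⁴ = P/(εσA) + T_w⁴ = 105/(0.22·5.67×10⁻⁸·0.001521) + (1480)⁴
    = 5.536×10¹² + 4.798×10¹² = 1.033×10¹³ K⁴.

T ≈ 1790 K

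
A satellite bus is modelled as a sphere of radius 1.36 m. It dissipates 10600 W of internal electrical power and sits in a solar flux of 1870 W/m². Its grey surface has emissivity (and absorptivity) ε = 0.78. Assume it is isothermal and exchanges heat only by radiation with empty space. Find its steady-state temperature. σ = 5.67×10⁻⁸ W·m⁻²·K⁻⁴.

T ≈ 369 K

At steady state, absorbed solar power + internal power = radiated power.
Absorbed: α·S·A_cross = 0.78·1870·5.811 = 8475 W (cross-section πr²).
Total input = 8475 + 10600 = 19080 W.
Radiated: εσ·A_surf·T⁴ with A_surf = 4πr² = 23.24 m².
T⁴ = 19080/(0.78·5.67×10⁻⁸·23.24) = 1.856×10¹⁰ K⁴.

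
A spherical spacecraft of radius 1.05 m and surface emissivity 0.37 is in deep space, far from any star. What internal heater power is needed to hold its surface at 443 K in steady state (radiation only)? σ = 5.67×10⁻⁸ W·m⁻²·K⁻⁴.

P ≈ 11200 W

P = εσ·4πr²·T⁴.
4πr² = 13.85 m²; T⁴ = 3.851×10¹⁰ K⁴.
P = 0.37·5.67×10⁻⁸·13.85·3.851×10¹⁰.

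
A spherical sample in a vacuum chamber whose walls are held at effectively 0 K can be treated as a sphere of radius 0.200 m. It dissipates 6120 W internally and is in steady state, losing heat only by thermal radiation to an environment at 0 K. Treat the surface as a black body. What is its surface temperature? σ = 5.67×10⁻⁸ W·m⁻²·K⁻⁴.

T ≈ 681 K

Steady state: internal power = radiated power, P = εσA T⁴.
Radiating area A = 4πr² = 0.5027 m².
T⁴ = P/(εσA) = 6120/(1.0·5.67×10⁻⁸·0.5027) = 2.147×10¹¹ K⁴.
T = (2.147×10¹¹)^(1/4).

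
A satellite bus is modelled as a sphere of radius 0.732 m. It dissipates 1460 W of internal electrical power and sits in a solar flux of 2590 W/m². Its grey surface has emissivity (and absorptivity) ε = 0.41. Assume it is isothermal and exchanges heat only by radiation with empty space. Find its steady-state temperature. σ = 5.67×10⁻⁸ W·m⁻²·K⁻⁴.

At steady state, absorbed solar power + internal power = radiated power.
Absorbed: α·S·A_cross = 0.41·2590·1.683 = 1788 W (cross-section πr²).
Total input = 1788 + 1460 = 3248 W.
Radiated: εσ·A_surf·T⁴ with A_surf = 4πr² = 6.733 m².
T⁴ = 3248/(0.41·5.67×10⁻⁸·6.733) = 2.075×10¹⁰ K⁴.

T ≈ 380 K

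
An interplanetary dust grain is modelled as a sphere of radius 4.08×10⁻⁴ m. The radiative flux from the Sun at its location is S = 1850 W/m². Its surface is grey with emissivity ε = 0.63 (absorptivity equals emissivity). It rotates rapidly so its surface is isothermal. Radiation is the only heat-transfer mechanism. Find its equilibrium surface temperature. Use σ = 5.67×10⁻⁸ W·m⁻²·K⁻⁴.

T ≈ 301 K

At equilibrium, absorbed power = emitted power.
Absorbing cross-section = πr² = 5.230×10⁻⁷ m²; emitting surface = 4πr² = 2.092×10⁻⁶ m² (ratio 4).
εS·A_cross = εσ·A_surf·T⁴  ⇒  T⁴ = S/(4σ)   (ε cancels).
T⁴ = 1850/(4·5.67×10⁻⁸) = 8.157×10⁹ K⁴.
T = (8.157×10⁹)^(1/4).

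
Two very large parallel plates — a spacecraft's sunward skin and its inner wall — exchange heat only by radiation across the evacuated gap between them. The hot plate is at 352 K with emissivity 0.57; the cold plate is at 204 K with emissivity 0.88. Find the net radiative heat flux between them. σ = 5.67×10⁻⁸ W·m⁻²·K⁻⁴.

q ≈ 408 W/m²

For two infinite grey parallel plates, q = σ(T₁⁴ − T₂⁴)/(1/ε₁ + 1/ε₂ − 1).
T₁⁴ − T₂⁴ = 1.535×10¹⁰ − 1.732×10⁹ = 1.362×10¹⁰ K⁴.
1/ε₁ + 1/ε₂ − 1 = 1.754 + 1.136 − 1 = 1.891.
q = 5.67×10⁻⁸ × 1.362×10¹⁰ / 1.891.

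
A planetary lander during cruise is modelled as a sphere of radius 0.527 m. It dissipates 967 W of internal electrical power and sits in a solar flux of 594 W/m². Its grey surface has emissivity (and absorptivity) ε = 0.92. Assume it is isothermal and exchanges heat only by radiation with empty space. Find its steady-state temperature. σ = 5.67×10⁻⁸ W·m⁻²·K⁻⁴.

T ≈ 298 K

At steady state, absorbed solar power + internal power = radiated power.
Absorbed: α·S·A_cross = 0.92·594·0.8725 = 476.8 W (cross-section πr²).
Total input = 476.8 + 967 = 1444 W.
Radiated: εσ·A_surf·T⁴ with A_surf = 4πr² = 3.490 m².
T⁴ = 1444/(0.92·5.67×10⁻⁸·3.490) = 7.931×10⁹ K⁴.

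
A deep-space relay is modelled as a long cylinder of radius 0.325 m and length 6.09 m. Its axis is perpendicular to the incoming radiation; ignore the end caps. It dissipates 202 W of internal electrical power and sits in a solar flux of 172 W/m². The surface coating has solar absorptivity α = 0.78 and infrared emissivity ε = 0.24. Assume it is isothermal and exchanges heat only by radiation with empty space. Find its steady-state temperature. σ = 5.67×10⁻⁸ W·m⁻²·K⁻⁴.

At steady state, absorbed solar power + internal power = radiated power.
Absorbed: α·S·A_cross = 0.78·172·3.958 = 531.1 W (cross-section 2rL).
Total input = 531.1 + 202 = 733.1 W.
Radiated: εσ·A_surf·T⁴ with A_surf = 2πrL = 12.44 m².
T⁴ = 733.1/(0.24·5.67×10⁻⁸·12.44) = 4.332×10⁹ K⁴.

T ≈ 257 K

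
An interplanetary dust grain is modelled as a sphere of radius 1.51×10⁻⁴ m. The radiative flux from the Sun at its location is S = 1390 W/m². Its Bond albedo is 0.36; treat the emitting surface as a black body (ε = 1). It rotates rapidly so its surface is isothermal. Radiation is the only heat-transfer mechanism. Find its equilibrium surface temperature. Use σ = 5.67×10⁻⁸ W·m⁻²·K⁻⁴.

At equilibrium, absorbed power = emitted power.
Absorbing cross-section = πr² = 7.163×10⁻⁸ m²; emitting surface = 4πr² = 2.865×10⁻⁷ m² (ratio 4).
(1−a)S·A_cross = εσ·A_surf·T⁴  ⇒  T⁴ = (1−a)S/(4σ).
T⁴ = 0.640·1390/(4·5.67×10⁻⁸) = 3.922×10⁹ K⁴.
T = (3.922×10⁹)^(1/4).

T ≈ 250 K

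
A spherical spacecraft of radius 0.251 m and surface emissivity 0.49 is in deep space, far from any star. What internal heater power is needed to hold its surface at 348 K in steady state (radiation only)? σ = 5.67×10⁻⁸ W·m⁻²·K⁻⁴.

P ≈ 323 W

P = εσ·4πr²·T⁴.
4πr² = 0.7917 m²; T⁴ = 1.467×10¹⁰ K⁴.
P = 0.49·5.67×10⁻⁸·0.7917·1.467×10¹⁰.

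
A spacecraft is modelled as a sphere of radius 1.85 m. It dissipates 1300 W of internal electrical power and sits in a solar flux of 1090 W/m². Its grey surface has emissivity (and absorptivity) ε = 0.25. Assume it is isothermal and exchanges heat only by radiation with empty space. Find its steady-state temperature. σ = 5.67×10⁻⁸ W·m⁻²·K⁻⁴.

T ≈ 289 K

At steady state, absorbed solar power + internal power = radiated power.
Absorbed: α·S·A_cross = 0.25·1090·10.75 = 2930 W (cross-section πr²).
Total input = 2930 + 1300 = 4230 W.
Radiated: εσ·A_surf·T⁴ with A_surf = 4πr² = 43.01 m².
T⁴ = 4230/(0.25·5.67×10⁻⁸·43.01) = 6.938×10⁹ K⁴.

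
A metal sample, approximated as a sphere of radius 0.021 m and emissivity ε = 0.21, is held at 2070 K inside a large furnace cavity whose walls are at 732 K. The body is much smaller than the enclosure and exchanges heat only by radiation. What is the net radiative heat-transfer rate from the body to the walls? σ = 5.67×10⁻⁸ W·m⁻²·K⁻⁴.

P_net ≈ 1190 W

For a small grey body in a large enclosure: P_net = εσA(T_body⁴ − T_wall⁴).
A = 4πr² = 0.005542 m²; T_body⁴ − T_wall⁴ = 1.836×10¹³ − 2.871×10¹¹ = 1.807×10¹³ K⁴.
|P_net| = 0.21·5.67×10⁻⁸·0.005542·1.807×10¹³.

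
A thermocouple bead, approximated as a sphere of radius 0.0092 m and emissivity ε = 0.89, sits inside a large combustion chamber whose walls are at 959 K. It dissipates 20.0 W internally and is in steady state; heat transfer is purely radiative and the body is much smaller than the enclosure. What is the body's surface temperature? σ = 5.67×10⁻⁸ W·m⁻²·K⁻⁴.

T ≈ 1050 K

For a small grey body in a large enclosure, net radiated power = εσA(T⁴ − T_w⁴).
Steady state: P = εσA(T⁴ − T_w⁴) with A = 4πr² = 0.001064 m².
T⁴ = P/(εσA) + T_w⁴ = 20.0/(0.89·5.67×10⁻⁸·0.001064) + (959)⁴
    = 3.726×10¹¹ + 8.458×10¹¹ = 1.218×10¹² K⁴.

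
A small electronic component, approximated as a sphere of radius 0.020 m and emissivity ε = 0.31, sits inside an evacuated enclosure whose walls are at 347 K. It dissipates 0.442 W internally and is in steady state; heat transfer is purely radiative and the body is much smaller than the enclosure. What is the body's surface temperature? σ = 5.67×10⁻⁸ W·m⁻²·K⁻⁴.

For a small grey body in a large enclosure, net radiated power = εσA(T⁴ − T_w⁴).
Steady state: P = εσA(T⁴ − T_w⁴) with A = 4πr² = 0.005027 m².
T⁴ = P/(εσA) + T_w⁴ = 0.442/(0.31·5.67×10⁻⁸·0.005027) + (347)⁴
    = 5.003×10⁹ + 1.450×10¹⁰ = 1.950×10¹⁰ K⁴.

T ≈ 374 K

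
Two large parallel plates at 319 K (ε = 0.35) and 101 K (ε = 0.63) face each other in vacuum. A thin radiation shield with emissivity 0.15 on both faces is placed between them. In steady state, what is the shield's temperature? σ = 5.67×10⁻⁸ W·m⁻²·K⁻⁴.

In steady state the net flux on the hot side equals that on the cold side.
σ(T₁⁴−T_s⁴)/D₁ = σ(T_s⁴−T₂⁴)/D₂, with D₁ = 1/ε₁+1/ε_s−1 = 8.524, D₂ = 1/ε_s+1/ε₂−1 = 7.254.
Solve for T_s⁴: T_s⁴ = (D₂·T₁⁴ + D₁·T₂⁴)/(D₁+D₂) = 4.817×10⁹ K⁴.

T_s ≈ 263 K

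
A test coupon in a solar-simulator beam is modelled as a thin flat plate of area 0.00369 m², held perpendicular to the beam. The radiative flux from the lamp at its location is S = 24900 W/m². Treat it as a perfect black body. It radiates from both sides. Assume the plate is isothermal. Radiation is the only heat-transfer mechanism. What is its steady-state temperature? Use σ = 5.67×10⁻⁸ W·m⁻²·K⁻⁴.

T ≈ 685 K

At equilibrium, absorbed power = emitted power.
Absorbing cross-section = A = 0.003690 m²; emitting surface = 2A = 0.007380 m² (ratio 2).
S·A_cross = εσ·A_surf·T⁴  ⇒  T⁴ = S/(2σ).
T⁴ = 1.00·24900/(2·5.67×10⁻⁸) = 2.196×10¹¹ K⁴.
T = (2.196×10¹¹)^(1/4).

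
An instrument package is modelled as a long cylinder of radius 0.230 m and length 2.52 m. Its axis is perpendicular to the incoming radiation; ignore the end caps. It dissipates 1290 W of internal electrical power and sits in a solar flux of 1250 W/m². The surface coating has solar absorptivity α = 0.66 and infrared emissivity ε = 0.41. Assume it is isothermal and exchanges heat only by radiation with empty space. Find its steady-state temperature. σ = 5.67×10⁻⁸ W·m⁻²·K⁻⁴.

T ≈ 404 K

At steady state, absorbed solar power + internal power = radiated power.
Absorbed: α·S·A_cross = 0.66·1250·1.159 = 956.3 W (cross-section 2rL).
Total input = 956.3 + 1290 = 2246 W.
Radiated: εσ·A_surf·T⁴ with A_surf = 2πrL = 3.642 m².
T⁴ = 2246/(0.41·5.67×10⁻⁸·3.642) = 2.653×10¹⁰ K⁴.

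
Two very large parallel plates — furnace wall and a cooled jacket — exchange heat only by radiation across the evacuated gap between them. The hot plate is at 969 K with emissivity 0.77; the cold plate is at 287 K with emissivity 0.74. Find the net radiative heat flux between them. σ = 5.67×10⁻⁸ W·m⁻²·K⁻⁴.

q ≈ 30100 W/m²

For two infinite grey parallel plates, q = σ(T₁⁴ − T₂⁴)/(1/ε₁ + 1/ε₂ − 1).
T₁⁴ − T₂⁴ = 8.816×10¹¹ − 6.785×10⁹ = 8.749×10¹¹ K⁴.
1/ε₁ + 1/ε₂ − 1 = 1.299 + 1.351 − 1 = 1.650.
q = 5.67×10⁻⁸ × 8.749×10¹¹ / 1.650.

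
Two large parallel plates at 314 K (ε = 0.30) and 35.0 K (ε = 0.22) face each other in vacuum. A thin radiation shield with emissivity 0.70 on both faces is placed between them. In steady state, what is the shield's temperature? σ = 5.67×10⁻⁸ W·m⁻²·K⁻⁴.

T_s ≈ 273 K

In steady state the net flux on the hot side equals that on the cold side.
σ(T₁⁴−T_s⁴)/D₁ = σ(T_s⁴−T₂⁴)/D₂, with D₁ = 1/ε₁+1/ε_s−1 = 3.762, D₂ = 1/ε_s+1/ε₂−1 = 4.974.
Solve for T_s⁴: T_s⁴ = (D₂·T₁⁴ + D₁·T₂⁴)/(D₁+D₂) = 5.536×10⁹ K⁴.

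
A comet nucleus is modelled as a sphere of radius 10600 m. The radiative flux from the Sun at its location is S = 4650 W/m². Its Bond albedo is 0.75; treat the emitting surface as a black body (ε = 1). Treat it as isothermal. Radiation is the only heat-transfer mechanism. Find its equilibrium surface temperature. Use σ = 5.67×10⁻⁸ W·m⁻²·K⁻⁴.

At equilibrium, absorbed power = emitted power.
Absorbing cross-section = πr² = 3.530×10⁸ m²; emitting surface = 4πr² = 1.412×10⁹ m² (ratio 4).
(1−a)S·A_cross = εσ·A_surf·T⁴  ⇒  T⁴ = (1−a)S/(4σ).
T⁴ = 0.250·4650/(4·5.67×10⁻⁸) = 5.126×10⁹ K⁴.
T = (5.126×10⁹)^(1/4).

T ≈ 268 K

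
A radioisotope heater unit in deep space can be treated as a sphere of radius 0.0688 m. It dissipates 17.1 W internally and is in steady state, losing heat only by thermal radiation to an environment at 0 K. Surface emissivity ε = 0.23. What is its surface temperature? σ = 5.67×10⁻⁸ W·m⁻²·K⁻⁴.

Steady state: internal power = radiated power, P = εσA T⁴.
Radiating area A = 4πr² = 0.05948 m².
T⁴ = P/(εσA) = 17.1/(0.23·5.67×10⁻⁸·0.05948) = 2.204×10¹⁰ K⁴.
T = (2.204×10¹⁰)^(1/4).

T ≈ 385 K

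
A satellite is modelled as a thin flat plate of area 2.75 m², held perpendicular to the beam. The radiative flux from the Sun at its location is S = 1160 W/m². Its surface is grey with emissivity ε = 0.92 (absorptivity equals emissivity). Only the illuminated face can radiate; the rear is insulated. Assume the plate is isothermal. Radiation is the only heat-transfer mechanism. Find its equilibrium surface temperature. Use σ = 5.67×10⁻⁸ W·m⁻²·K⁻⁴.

At equilibrium, absorbed power = emitted power.
Absorbing cross-section = A = 2.750 m²; emitting surface = A = 2.750 m² (ratio 1).
εS·A_cross = εσ·A_surf·T⁴  ⇒  T⁴ = S/(1σ)   (ε cancels).
T⁴ = 1160/(1·5.67×10⁻⁸) = 2.046×10¹⁰ K⁴.
T = (2.046×10¹⁰)^(1/4).

T ≈ 378 K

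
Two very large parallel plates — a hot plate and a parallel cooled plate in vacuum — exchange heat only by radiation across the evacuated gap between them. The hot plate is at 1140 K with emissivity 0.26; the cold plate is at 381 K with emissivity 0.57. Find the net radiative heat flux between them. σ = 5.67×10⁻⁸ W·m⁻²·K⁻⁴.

For two infinite grey parallel plates, q = σ(T₁⁴ − T₂⁴)/(1/ε₁ + 1/ε₂ − 1).
T₁⁴ − T₂⁴ = 1.689×10¹² − 2.107×10¹⁰ = 1.668×10¹² K⁴.
1/ε₁ + 1/ε₂ − 1 = 3.846 + 1.754 − 1 = 4.601.
q = 5.67×10⁻⁸ × 1.668×10¹² / 4.601.

q ≈ 20600 W/m²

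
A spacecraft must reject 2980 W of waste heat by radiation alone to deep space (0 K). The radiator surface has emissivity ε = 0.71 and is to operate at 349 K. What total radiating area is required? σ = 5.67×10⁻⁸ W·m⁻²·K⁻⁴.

A ≈ 4.99 m²

P = εσA T⁴ ⇒ A = P/(εσT⁴).
T⁴ = 1.484×10¹⁰ K⁴.
A = 2980/(0.71 × 5.67×10⁻⁸ × 1.484×10¹⁰).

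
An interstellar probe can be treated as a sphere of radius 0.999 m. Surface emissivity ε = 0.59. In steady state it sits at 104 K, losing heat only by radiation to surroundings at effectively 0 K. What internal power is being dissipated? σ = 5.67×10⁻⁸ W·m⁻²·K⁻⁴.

Steady state: P = εσA T⁴.
A = 4πr² = 12.54 m²; T⁴ = (104)⁴ = 1.170×10⁸ K⁴.
P = 0.59 × 5.67×10⁻⁸ × 12.54 × 1.170×10⁸.

P ≈ 49.1 W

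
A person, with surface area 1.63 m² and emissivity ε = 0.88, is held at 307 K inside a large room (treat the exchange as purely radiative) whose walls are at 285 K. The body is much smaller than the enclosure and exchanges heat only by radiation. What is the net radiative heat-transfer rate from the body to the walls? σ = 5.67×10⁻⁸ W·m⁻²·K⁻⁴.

For a small grey body in a large enclosure: P_net = εσA(T_body⁴ − T_wall⁴).
A = 1.63 m²; T_body⁴ − T_wall⁴ = 8.883×10⁹ − 6.598×10⁹ = 2.285×10⁹ K⁴.
|P_net| = 0.88·5.67×10⁻⁸·1.630·2.285×10⁹.

P_net ≈ 186 W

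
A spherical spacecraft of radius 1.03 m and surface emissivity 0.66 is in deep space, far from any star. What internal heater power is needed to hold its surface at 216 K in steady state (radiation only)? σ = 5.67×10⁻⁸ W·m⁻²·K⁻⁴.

P ≈ 1090 W

P = εσ·4πr²·T⁴.
4πr² = 13.33 m²; T⁴ = 2.177×10⁹ K⁴.
P = 0.66·5.67×10⁻⁸·13.33·2.177×10⁹.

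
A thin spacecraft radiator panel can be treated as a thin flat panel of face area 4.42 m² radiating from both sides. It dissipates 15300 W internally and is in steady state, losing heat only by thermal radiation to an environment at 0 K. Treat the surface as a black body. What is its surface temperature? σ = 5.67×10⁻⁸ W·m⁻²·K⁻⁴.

T ≈ 418 K

Steady state: internal power = radiated power, P = εσA T⁴.
Radiating area A = 2·4.42 = 8.840 m².
T⁴ = P/(εσA) = 15300/(1.0·5.67×10⁻⁸·8.840) = 3.053×10¹⁰ K⁴.
T = (3.053×10¹⁰)^(1/4).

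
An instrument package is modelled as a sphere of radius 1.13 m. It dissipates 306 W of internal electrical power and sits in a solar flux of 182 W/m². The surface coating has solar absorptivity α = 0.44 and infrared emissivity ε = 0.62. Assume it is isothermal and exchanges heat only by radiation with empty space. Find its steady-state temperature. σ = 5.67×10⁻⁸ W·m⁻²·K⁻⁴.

At steady state, absorbed solar power + internal power = radiated power.
Absorbed: α·S·A_cross = 0.44·182·4.011 = 321.2 W (cross-section πr²).
Total input = 321.2 + 306 = 627.2 W.
Radiated: εσ·A_surf·T⁴ with A_surf = 4πr² = 16.05 m².
T⁴ = 627.2/(0.62·5.67×10⁻⁸·16.05) = 1.112×10⁹ K⁴.

T ≈ 183 K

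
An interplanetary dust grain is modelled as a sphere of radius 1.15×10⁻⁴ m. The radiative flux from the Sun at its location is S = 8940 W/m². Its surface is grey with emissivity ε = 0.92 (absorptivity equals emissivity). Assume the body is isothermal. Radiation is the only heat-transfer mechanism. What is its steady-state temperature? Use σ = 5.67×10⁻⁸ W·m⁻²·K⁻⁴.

At equilibrium, absorbed power = emitted power.
Absorbing cross-section = πr² = 4.155×10⁻⁸ m²; emitting surface = 4πr² = 1.662×10⁻⁷ m² (ratio 4).
εS·A_cross = εσ·A_surf·T⁴  ⇒  T⁴ = S/(4σ)   (ε cancels).
T⁴ = 8940/(4·5.67×10⁻⁸) = 3.942×10¹⁰ K⁴.
T = (3.942×10¹⁰)^(1/4).

T ≈ 446 K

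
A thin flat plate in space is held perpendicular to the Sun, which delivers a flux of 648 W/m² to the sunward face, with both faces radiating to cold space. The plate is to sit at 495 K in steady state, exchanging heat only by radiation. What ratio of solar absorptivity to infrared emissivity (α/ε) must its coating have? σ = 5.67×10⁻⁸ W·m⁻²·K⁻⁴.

α/ε ≈ 10.5

Balance: αS·A = εσ·2A·T⁴ ⇒ α/ε = 2σT⁴/S.
α/ε = 2·5.67×10⁻⁸·(495)⁴/648 = 2·5.67×10⁻⁸·6.004×10¹⁰/648.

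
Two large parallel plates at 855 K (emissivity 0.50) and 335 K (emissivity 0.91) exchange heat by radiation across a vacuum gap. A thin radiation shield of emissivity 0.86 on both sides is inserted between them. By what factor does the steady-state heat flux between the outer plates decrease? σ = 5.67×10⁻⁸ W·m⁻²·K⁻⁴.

Without shield: q₀ = σΔ(T⁴)/(1/ε₁+1/ε₂−1) with denominator 2.099.
With shield the two gaps are in series; the resistances add: (1/ε₁+1/ε_s−1)+(1/ε_s+1/ε₂−1) = 2.163+1.262 = 3.424.
Heat-flux ratio q₀/q = 3.424/2.099.

factor ≈ 1.63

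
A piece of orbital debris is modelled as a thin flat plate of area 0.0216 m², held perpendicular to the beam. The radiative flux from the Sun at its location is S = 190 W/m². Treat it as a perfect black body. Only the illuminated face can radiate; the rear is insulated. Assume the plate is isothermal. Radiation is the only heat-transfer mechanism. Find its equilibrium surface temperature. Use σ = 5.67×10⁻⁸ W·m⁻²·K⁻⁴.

T ≈ 241 K

At equilibrium, absorbed power = emitted power.
Absorbing cross-section = A = 0.02160 m²; emitting surface = A = 0.02160 m² (ratio 1).
S·A_cross = εσ·A_surf·T⁴  ⇒  T⁴ = S/(1σ).
T⁴ = 1.00·190/(1·5.67×10⁻⁸) = 3.351×10⁹ K⁴.
T = (3.351×10⁹)^(1/4).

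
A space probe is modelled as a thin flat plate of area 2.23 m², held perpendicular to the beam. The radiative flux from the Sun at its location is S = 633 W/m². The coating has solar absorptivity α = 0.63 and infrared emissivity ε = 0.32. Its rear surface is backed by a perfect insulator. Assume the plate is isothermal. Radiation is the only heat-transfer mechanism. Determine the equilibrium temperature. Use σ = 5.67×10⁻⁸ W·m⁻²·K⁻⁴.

At equilibrium, absorbed power = emitted power.
Absorbing cross-section = A = 2.230 m²; emitting surface = A = 2.230 m² (ratio 1).
αS·A_cross = εσ·A_surf·T⁴  ⇒  T⁴ = αS/(ε·1σ).
T⁴ = 0.630·633/(0.32·1·5.67×10⁻⁸) = 2.198×10¹⁰ K⁴.
T = (2.198×10¹⁰)^(1/4).

T ≈ 385 K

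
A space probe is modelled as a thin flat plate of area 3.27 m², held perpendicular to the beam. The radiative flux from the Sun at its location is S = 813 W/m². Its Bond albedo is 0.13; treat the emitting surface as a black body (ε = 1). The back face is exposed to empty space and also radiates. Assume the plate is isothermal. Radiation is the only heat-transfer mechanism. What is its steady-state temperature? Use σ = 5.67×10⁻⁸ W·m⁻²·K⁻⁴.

At equilibrium, absorbed power = emitted power.
Absorbing cross-section = A = 3.270 m²; emitting surface = 2A = 6.540 m² (ratio 2).
(1−a)S·A_cross = εσ·A_surf·T⁴  ⇒  T⁴ = (1−a)S/(2σ).
T⁴ = 0.870·813/(2·5.67×10⁻⁸) = 6.237×10⁹ K⁴.
T = (6.237×10⁹)^(1/4).

T ≈ 281 K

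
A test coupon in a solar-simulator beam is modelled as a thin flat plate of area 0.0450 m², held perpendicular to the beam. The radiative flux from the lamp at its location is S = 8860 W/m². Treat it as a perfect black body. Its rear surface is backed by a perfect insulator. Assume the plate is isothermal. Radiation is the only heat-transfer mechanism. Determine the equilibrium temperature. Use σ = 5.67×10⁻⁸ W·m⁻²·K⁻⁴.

T ≈ 629 K

At equilibrium, absorbed power = emitted power.
Absorbing cross-section = A = 0.04500 m²; emitting surface = A = 0.04500 m² (ratio 1).
S·A_cross = εσ·A_surf·T⁴  ⇒  T⁴ = S/(1σ).
T⁴ = 1.00·8860/(1·5.67×10⁻⁸) = 1.563×10¹¹ K⁴.
T = (1.563×10¹¹)^(1/4).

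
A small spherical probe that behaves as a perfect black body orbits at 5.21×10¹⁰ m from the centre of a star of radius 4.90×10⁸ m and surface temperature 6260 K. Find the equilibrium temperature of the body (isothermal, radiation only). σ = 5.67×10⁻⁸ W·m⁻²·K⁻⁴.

T ≈ 429 K

The star's surface emits σT_*⁴; at distance d the flux is S = σT_*⁴(R_*/d)².
S = 5.67×10⁻⁸·(6260)⁴·(4.90×10⁸/5.21×10¹⁰)² = 7702 W/m².
For an isothermal sphere T⁴ = (1−a)S/(4σ) = 3.396×10¹⁰ K⁴.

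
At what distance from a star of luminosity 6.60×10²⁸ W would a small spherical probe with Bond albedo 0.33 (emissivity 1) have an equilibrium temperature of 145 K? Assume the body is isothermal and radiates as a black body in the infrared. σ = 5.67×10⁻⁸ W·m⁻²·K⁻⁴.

d ≈ 5.92×10¹² m

For an isothermal black-emitting sphere, (1−a)S·πr² = σ·4πr²·T⁴ ⇒ S = 4σT⁴/(1−a).
S = 4·5.67×10⁻⁸·(145)⁴/0.670 = 149.6 W/m².
Flux falls as S = L/(4πd²), so d = √(L/(4πS)) = √(6.60×10²⁸/(4π·149.6)).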